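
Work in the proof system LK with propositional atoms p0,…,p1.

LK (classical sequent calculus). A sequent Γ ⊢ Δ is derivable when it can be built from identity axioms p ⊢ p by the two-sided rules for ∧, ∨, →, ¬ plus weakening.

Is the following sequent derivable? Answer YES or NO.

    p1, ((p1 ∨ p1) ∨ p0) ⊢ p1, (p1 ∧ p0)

Derivation trace:
[∧R] p1, ((p1 ∨ p1) ∨ p0) ⊢ p1, (p1 ∧ p0)
  [Ax] p1 ⊢ p1
  [∨L] ((p1 ∨ p1) ∨ p0) ⊢ p1, p0
    [∨L] (p1 ∨ p1) ⊢ p1
      [Ax] p1 ⊢ p1
      [Ax] p1 ⊢ p1
    [Ax] p0 ⊢ p0

Result: YES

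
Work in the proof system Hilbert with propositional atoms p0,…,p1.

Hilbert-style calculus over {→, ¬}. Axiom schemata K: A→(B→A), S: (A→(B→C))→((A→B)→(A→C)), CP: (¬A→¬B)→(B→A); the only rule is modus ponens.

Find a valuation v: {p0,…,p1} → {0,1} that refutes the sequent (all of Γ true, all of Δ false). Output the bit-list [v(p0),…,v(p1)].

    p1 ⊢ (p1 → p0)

Truth-table refutation:
  v=00: Γ:[p1=F] Δ:[(p1 → p0)=T] refutes=False
  v=01: Γ:[p1=T] Δ:[(p1 → p0)=F] refutes=True  ← countermodel

Result: [0, 1]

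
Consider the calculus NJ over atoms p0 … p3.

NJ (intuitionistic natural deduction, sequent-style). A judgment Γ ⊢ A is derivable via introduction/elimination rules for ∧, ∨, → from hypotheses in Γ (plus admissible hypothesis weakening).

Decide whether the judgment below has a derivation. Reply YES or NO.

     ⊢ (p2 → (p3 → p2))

Derivation trace:
[→I]  ⊢ (p2 → (p3 → p2))
  [→I] p2 ⊢ (p3 → p2)
    [Wk] p2, p3 ⊢ p2
      [Ax] p2 ⊢ p2

Result: YES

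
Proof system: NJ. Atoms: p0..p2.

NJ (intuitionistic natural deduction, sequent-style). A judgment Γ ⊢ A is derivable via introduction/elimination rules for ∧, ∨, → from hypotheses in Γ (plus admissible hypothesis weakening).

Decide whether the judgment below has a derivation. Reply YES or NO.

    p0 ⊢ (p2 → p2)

Derivation trace:
[Wk] p0 ⊢ (p2 → p2)
  [→I]  ⊢ (p2 → p2)
    [Ax] p2 ⊢ p2

Result: YES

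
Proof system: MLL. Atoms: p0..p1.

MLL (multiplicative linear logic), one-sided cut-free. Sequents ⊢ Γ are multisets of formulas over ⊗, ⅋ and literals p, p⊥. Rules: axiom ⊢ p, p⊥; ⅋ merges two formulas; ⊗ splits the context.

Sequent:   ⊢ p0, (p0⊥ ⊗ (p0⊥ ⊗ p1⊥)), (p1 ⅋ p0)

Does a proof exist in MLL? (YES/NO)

Derivation trace:
[⅋]  ⊢ p0, (p0⊥ ⊗ (p0⊥ ⊗ p1⊥)), (p1 ⅋ p0)
  [⊗]  ⊢ p0, p0, p1, (p0⊥ ⊗ (p0⊥ ⊗ p1⊥))
    [Ax]  ⊢ p0, p0⊥
    [⊗]  ⊢ p0, p1, (p0⊥ ⊗ p1⊥)
      [Ax]  ⊢ p0, p0⊥
      [Ax]  ⊢ p1, p1⊥

Result: YES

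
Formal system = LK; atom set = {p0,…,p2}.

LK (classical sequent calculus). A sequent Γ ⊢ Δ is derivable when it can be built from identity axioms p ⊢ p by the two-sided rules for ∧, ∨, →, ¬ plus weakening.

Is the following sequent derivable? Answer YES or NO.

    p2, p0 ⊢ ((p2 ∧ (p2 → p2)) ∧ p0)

Derivation (root first):
[∧R] p2, p0 ⊢ ((p2 ∧ (p2 → p2)) ∧ p0)
  [∧R] p2 ⊢ (p2 ∧ (p2 → p2))
    [Ax] p2 ⊢ p2
    [→R]  ⊢ (p2 → p2)
      [Ax] p2 ⊢ p2
  [Ax] p0 ⊢ p0

Result: YES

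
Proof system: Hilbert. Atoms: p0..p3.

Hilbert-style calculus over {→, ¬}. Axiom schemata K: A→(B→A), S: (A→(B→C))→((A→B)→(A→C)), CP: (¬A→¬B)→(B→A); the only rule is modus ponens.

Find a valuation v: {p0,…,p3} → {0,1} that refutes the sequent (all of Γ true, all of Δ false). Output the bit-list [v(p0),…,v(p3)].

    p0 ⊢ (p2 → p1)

Enumerate valuations to refute Γ ⊢ Δ:
  v=0000: Γ:[p0=F] Δ:[(p2 → p1)=T] refutes=False
  v=0001: Γ:[p0=F] Δ:[(p2 → p1)=T] refutes=False
  v=0010: Γ:[p0=F] Δ:[(p2 → p1)=F] refutes=False
  v=0011: Γ:[p0=F] Δ:[(p2 → p1)=F] refutes=False
  v=0100: Γ:[p0=F] Δ:[(p2 → p1)=T] refutes=False
  v=0101: Γ:[p0=F] Δ:[(p2 → p1)=T] refutes=False
  v=0110: Γ:[p0=F] Δ:[(p2 → p1)=T] refutes=False
  v=0111: Γ:[p0=F] Δ:[(p2 → p1)=T] refutes=False
  v=1000: Γ:[p0=T] Δ:[(p2 → p1)=T] refutes=False
  v=1001: Γ:[p0=T] Δ:[(p2 → p1)=T] refutes=False
  v=1010: Γ:[p0=T] Δ:[(p2 → p1)=F] refutes=True  ← countermodel

Result: [1, 0, 1, 0]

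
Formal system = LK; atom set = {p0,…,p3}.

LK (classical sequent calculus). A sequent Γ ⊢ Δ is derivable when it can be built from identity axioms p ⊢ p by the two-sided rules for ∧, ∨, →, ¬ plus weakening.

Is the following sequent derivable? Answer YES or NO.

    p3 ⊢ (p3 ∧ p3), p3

Proof tree:
[WR] p3 ⊢ (p3 ∧ p3), p3
  [∧R] p3 ⊢ (p3 ∧ p3)
    [WL] p3, p3 ⊢ p3
      [Ax] p3 ⊢ p3
    [WL] p3, p3 ⊢ p3
      [Ax] p3 ⊢ p3

Result: YES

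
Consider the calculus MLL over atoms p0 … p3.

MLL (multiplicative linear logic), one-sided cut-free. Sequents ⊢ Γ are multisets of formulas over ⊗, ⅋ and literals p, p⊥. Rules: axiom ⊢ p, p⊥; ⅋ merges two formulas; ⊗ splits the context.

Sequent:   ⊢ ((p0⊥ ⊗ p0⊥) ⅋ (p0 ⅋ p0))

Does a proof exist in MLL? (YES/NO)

Derivation (root first):
[⅋]  ⊢ ((p0⊥ ⊗ p0⊥) ⅋ (p0 ⅋ p0))
  [⅋]  ⊢ (p0⊥ ⊗ p0⊥), (p0 ⅋ p0)
    [⊗]  ⊢ p0, p0, (p0⊥ ⊗ p0⊥)
      [Ax]  ⊢ p0, p0⊥
      [Ax]  ⊢ p0, p0⊥

Result: YES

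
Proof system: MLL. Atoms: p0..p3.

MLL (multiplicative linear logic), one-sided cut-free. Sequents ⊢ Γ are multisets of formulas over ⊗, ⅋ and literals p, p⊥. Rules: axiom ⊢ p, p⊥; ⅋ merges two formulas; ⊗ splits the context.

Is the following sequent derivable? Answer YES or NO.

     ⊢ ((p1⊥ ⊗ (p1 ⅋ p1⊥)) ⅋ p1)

Proof tree:
[⅋]  ⊢ ((p1⊥ ⊗ (p1 ⅋ p1⊥)) ⅋ p1)
  [⊗]  ⊢ p1, (p1⊥ ⊗ (p1 ⅋ p1⊥))
    [Ax]  ⊢ p1, p1⊥
    [⅋]  ⊢ (p1 ⅋ p1⊥)
      [Ax]  ⊢ p1, p1⊥

Result: YES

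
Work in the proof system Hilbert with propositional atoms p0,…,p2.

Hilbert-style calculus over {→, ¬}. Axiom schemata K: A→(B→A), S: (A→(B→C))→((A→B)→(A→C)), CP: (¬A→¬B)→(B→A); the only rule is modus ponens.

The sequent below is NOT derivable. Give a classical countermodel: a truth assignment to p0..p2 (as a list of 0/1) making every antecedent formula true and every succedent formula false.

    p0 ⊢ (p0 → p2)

Search for a countermodel by truth-table:
  v=000: Γ:[p0=F] Δ:[(p0 → p2)=T] refutes=False
  v=001: Γ:[p0=F] Δ:[(p0 → p2)=T] refutes=False
  v=010: Γ:[p0=F] Δ:[(p0 → p2)=T] refutes=False
  v=011: Γ:[p0=F] Δ:[(p0 → p2)=T] refutes=False
  v=100: Γ:[p0=T] Δ:[(p0 → p2)=F] refutes=True  ← countermodel

Result: [1, 0, 0]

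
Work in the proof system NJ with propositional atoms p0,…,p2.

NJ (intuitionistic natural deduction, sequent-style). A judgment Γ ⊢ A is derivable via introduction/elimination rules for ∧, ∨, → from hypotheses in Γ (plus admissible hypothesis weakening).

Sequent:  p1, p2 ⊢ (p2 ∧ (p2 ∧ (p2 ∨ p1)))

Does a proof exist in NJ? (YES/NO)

Derivation (root first):
[∧I] p1, p2 ⊢ (p2 ∧ (p2 ∧ (p2 ∨ p1)))
  [Ax] p2 ⊢ p2
  [∧I] p1, p2 ⊢ (p2 ∧ (p2 ∨ p1))
    [Ax] p2 ⊢ p2
    [∨I₂] p1 ⊢ (p2 ∨ p1)
      [Ax] p1 ⊢ p1

Result: YES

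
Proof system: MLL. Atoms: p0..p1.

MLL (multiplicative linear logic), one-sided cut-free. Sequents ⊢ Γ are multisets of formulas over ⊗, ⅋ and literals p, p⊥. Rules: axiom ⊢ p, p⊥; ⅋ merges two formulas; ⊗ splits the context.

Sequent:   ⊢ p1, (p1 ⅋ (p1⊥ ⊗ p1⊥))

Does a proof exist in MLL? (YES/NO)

Derivation (root first):
[⅋]  ⊢ p1, (p1 ⅋ (p1⊥ ⊗ p1⊥))
  [⊗]  ⊢ p1, p1, (p1⊥ ⊗ p1⊥)
    [Ax]  ⊢ p1, p1⊥
    [Ax]  ⊢ p1, p1⊥

Result: YES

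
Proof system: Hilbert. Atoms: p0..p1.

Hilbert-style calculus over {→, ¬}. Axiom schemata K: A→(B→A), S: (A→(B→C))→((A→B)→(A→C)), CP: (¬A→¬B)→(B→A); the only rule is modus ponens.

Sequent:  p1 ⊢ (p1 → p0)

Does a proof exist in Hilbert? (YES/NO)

Search for a countermodel by truth-table:
  v=00: Γ:[p1=F] Δ:[(p1 → p0)=T] refutes=False
  v=01: Γ:[p1=T] Δ:[(p1 → p0)=F] refutes=True  ← countermodel

Result: NO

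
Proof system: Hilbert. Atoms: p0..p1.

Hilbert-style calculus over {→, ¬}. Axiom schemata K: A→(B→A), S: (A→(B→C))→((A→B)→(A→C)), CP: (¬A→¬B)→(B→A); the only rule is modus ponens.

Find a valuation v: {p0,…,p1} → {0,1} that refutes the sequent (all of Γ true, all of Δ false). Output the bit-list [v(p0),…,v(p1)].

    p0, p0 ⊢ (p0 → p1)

Enumerate valuations to refute Γ ⊢ Δ:
  v=00: Γ:[p0=F, p0=F] Δ:[(p0 → p1)=T] refutes=False
  v=01: Γ:[p0=F, p0=F] Δ:[(p0 → p1)=T] refutes=False
  v=10: Γ:[p0=T, p0=T] Δ:[(p0 → p1)=F] refutes=True  ← countermodel

Result: [1, 0]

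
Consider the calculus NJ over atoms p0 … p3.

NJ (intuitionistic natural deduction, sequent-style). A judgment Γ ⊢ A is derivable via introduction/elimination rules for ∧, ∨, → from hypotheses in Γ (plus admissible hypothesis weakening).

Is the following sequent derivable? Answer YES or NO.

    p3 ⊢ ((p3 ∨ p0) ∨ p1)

Derivation trace:
[∨I₁] p3 ⊢ ((p3 ∨ p0) ∨ p1)
  [∨I₁] p3 ⊢ (p3 ∨ p0)
    [Ax] p3 ⊢ p3

Result: YES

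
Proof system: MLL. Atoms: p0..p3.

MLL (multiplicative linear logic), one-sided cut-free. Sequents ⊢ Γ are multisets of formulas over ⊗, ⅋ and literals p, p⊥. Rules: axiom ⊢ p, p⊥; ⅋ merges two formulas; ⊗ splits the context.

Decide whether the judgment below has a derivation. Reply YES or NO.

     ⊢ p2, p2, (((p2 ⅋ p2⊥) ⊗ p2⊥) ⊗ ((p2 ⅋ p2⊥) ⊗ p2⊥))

Derivation trace:
[⊗]  ⊢ p2, p2, (((p2 ⅋ p2⊥) ⊗ p2⊥) ⊗ ((p2 ⅋ p2⊥) ⊗ p2⊥))
  [⊗]  ⊢ p2, ((p2 ⅋ p2⊥) ⊗ p2⊥)
    [⅋]  ⊢ (p2 ⅋ p2⊥)
      [Ax]  ⊢ p2, p2⊥
    [Ax]  ⊢ p2, p2⊥
  [⊗]  ⊢ p2, ((p2 ⅋ p2⊥) ⊗ p2⊥)
    [⅋]  ⊢ (p2 ⅋ p2⊥)
      [Ax]  ⊢ p2, p2⊥
    [Ax]  ⊢ p2, p2⊥

Result: YES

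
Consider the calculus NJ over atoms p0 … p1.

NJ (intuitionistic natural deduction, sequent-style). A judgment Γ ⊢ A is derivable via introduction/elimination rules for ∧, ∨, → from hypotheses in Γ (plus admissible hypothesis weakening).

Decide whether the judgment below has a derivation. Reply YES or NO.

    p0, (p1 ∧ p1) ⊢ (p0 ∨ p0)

Derivation trace:
[∨I₂] p0, (p1 ∧ p1) ⊢ (p0 ∨ p0)
  [Wk] p0, (p1 ∧ p1) ⊢ p0
    [Ax] p0 ⊢ p0

Result: YES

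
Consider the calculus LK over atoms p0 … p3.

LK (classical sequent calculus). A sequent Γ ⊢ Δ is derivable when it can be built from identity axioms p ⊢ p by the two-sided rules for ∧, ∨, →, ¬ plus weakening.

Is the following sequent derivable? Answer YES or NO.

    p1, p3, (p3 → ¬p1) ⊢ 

Proof tree:
[→L] p1, p3, (p3 → ¬p1) ⊢ 
  [Ax] p3 ⊢ p3
  [¬L] p1, p3, ¬p1 ⊢ 
    [WL] p1, p3 ⊢ p1
      [Ax] p1 ⊢ p1

Result: YES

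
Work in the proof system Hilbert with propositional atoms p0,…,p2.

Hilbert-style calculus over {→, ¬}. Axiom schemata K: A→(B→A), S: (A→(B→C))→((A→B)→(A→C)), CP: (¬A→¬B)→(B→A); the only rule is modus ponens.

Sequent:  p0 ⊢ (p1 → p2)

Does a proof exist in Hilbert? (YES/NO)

Truth-table refutation:
  v=000: Γ:[p0=F] Δ:[(p1 → p2)=T] refutes=False
  v=001: Γ:[p0=F] Δ:[(p1 → p2)=T] refutes=False
  v=010: Γ:[p0=F] Δ:[(p1 → p2)=F] refutes=False
  v=011: Γ:[p0=F] Δ:[(p1 → p2)=T] refutes=False
  v=100: Γ:[p0=T] Δ:[(p1 → p2)=T] refutes=False
  v=101: Γ:[p0=T] Δ:[(p1 → p2)=T] refutes=False
  v=110: Γ:[p0=T] Δ:[(p1 → p2)=F] refutes=True  ← countermodel

Result: NO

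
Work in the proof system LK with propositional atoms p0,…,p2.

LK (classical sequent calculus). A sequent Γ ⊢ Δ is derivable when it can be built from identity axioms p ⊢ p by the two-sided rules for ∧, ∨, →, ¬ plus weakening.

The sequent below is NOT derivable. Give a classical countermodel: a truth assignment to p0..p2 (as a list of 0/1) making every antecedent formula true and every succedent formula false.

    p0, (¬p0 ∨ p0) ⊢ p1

Search for a countermodel by truth-table:
  v=000: Γ:[p0=F, (¬p0 ∨ p0)=T] Δ:[p1=F] refutes=False
  v=001: Γ:[p0=F, (¬p0 ∨ p0)=T] Δ:[p1=F] refutes=False
  v=010: Γ:[p0=F, (¬p0 ∨ p0)=T] Δ:[p1=T] refutes=False
  v=011: Γ:[p0=F, (¬p0 ∨ p0)=T] Δ:[p1=T] refutes=False
  v=100: Γ:[p0=T, (¬p0 ∨ p0)=T] Δ:[p1=F] refutes=True  ← countermodel

Result: [1, 0, 0]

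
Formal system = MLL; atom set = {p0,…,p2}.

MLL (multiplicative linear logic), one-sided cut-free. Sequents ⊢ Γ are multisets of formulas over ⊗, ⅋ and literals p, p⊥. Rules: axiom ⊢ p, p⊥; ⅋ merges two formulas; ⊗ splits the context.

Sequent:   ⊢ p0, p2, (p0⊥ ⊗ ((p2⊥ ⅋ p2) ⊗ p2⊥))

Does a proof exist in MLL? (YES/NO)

Proof tree:
[⊗]  ⊢ p0, p2, (p0⊥ ⊗ ((p2⊥ ⅋ p2) ⊗ p2⊥))
  [Ax]  ⊢ p0, p0⊥
  [⊗]  ⊢ p2, ((p2⊥ ⅋ p2) ⊗ p2⊥)
    [⅋]  ⊢ (p2⊥ ⅋ p2)
      [Ax]  ⊢ p2, p2⊥
    [Ax]  ⊢ p2, p2⊥

Result: YES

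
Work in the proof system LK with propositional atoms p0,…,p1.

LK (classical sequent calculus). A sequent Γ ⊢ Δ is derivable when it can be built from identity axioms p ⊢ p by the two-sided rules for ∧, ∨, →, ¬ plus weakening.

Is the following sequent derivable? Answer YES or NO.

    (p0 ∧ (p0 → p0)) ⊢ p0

Proof tree:
[∧L] (p0 ∧ (p0 → p0)) ⊢ p0
  [→L] p0, (p0 → p0) ⊢ p0
    [Ax] p0 ⊢ p0
    [Ax] p0 ⊢ p0

Result: YES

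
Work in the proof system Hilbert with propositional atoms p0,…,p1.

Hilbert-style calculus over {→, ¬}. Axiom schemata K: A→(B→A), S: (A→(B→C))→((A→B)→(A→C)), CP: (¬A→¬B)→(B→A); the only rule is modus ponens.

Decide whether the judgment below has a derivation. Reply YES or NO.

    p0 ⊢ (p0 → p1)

Search for a countermodel by truth-table:
  v=00: Γ:[p0=F] Δ:[(p0 → p1)=T] refutes=False
  v=01: Γ:[p0=F] Δ:[(p0 → p1)=T] refutes=False
  v=10: Γ:[p0=T] Δ:[(p0 → p1)=F] refutes=True  ← countermodel

Result: NO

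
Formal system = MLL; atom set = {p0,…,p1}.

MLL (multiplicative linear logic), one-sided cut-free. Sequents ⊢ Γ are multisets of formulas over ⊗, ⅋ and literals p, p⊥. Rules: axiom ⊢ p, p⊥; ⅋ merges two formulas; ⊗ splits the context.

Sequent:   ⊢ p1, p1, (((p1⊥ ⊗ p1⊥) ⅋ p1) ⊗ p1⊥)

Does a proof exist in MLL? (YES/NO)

Derivation trace:
[⊗]  ⊢ p1, p1, (((p1⊥ ⊗ p1⊥) ⅋ p1) ⊗ p1⊥)
  [⅋]  ⊢ p1, ((p1⊥ ⊗ p1⊥) ⅋ p1)
    [⊗]  ⊢ p1, p1, (p1⊥ ⊗ p1⊥)
      [Ax]  ⊢ p1, p1⊥
      [Ax]  ⊢ p1, p1⊥
  [Ax]  ⊢ p1, p1⊥

Result: YES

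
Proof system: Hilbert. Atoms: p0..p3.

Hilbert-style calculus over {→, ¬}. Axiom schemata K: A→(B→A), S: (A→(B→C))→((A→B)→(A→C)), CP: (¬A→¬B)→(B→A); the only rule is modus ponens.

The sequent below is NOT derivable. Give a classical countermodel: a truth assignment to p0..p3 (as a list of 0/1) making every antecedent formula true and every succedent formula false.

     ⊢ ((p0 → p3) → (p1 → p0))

Enumerate valuations to refute Γ ⊢ Δ:
  v=0000: Γ:[] Δ:[((p0 → p3) → (p1 → p0))=T] refutes=False
  v=0001: Γ:[] Δ:[((p0 → p3) → (p1 → p0))=T] refutes=False
  v=0010: Γ:[] Δ:[((p0 → p3) → (p1 → p0))=T] refutes=False
  v=0011: Γ:[] Δ:[((p0 → p3) → (p1 → p0))=T] refutes=False
  v=0100: Γ:[] Δ:[((p0 → p3) → (p1 → p0))=F] refutes=True  ← countermodel

Result: [0, 1, 0, 0]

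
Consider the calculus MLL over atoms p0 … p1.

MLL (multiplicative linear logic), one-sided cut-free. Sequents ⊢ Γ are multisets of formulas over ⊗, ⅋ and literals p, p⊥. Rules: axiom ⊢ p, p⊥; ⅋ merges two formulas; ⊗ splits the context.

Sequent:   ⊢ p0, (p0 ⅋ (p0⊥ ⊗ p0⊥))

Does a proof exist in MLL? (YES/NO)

Derivation trace:
[⅋]  ⊢ p0, (p0 ⅋ (p0⊥ ⊗ p0⊥))
  [⊗]  ⊢ p0, p0, (p0⊥ ⊗ p0⊥)
    [Ax]  ⊢ p0, p0⊥
    [Ax]  ⊢ p0, p0⊥

Result: YES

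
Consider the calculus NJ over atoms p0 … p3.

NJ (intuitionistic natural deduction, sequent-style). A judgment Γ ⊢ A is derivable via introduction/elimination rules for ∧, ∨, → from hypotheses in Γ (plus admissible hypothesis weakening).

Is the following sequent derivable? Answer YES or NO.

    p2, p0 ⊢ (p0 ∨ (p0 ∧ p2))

Derivation trace:
[∨I₂] p2, p0 ⊢ (p0 ∨ (p0 ∧ p2))
  [∧I] p2, p0 ⊢ (p0 ∧ p2)
    [Ax] p0 ⊢ p0
    [Ax] p2 ⊢ p2

Result: YES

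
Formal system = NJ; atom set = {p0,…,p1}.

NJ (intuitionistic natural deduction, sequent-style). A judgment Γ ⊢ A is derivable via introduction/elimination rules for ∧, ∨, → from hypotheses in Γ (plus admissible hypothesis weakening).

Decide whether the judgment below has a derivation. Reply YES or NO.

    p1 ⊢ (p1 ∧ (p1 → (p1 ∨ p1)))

Derivation (root first):
[∧I] p1 ⊢ (p1 ∧ (p1 → (p1 ∨ p1)))
  [Ax] p1 ⊢ p1
  [→I]  ⊢ (p1 → (p1 ∨ p1))
    [∨I₁] p1 ⊢ (p1 ∨ p1)
      [Ax] p1 ⊢ p1

Result: YES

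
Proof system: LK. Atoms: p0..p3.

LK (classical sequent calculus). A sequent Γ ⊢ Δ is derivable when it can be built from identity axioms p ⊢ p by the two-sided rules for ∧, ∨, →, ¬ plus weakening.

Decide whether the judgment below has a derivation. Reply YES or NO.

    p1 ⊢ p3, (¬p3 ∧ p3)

Search for a countermodel by truth-table:
  v=0000: Γ:[p1=F] Δ:[p3=F, (¬p3 ∧ p3)=F] refutes=False
  v=0001: Γ:[p1=F] Δ:[p3=T, (¬p3 ∧ p3)=F] refutes=False
  v=0010: Γ:[p1=F] Δ:[p3=F, (¬p3 ∧ p3)=F] refutes=False
  v=0011: Γ:[p1=F] Δ:[p3=T, (¬p3 ∧ p3)=F] refutes=False
  v=0100: Γ:[p1=T] Δ:[p3=F, (¬p3 ∧ p3)=F] refutes=True  ← countermodel

Result: NO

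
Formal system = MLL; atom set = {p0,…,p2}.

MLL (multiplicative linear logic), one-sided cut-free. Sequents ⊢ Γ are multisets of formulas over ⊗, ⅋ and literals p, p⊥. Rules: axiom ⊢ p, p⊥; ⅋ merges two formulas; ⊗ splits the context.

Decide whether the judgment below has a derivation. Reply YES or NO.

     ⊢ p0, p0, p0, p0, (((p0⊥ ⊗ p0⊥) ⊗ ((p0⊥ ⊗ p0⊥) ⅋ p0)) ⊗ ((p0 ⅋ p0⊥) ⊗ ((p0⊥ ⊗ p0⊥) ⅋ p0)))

Derivation trace:
[⊗]  ⊢ p0, p0, p0, p0, (((p0⊥ ⊗ p0⊥) ⊗ ((p0⊥ ⊗ p0⊥) ⅋ p0)) ⊗ ((p0 ⅋ p0⊥) ⊗ ((p0⊥ ⊗ p0⊥) ⅋ p0)))
  [⊗]  ⊢ p0, p0, p0, ((p0⊥ ⊗ p0⊥) ⊗ ((p0⊥ ⊗ p0⊥) ⅋ p0))
    [⊗]  ⊢ p0, p0, (p0⊥ ⊗ p0⊥)
      [Ax]  ⊢ p0, p0⊥
      [Ax]  ⊢ p0, p0⊥
    [⅋]  ⊢ p0, ((p0⊥ ⊗ p0⊥) ⅋ p0)
      [⊗]  ⊢ p0, p0, (p0⊥ ⊗ p0⊥)
        [Ax]  ⊢ p0, p0⊥
        [Ax]  ⊢ p0, p0⊥
  [⊗]  ⊢ p0, ((p0 ⅋ p0⊥) ⊗ ((p0⊥ ⊗ p0⊥) ⅋ p0))
    [⅋]  ⊢ (p0 ⅋ p0⊥)
      [Ax]  ⊢ p0, p0⊥
    [⅋]  ⊢ p0, ((p0⊥ ⊗ p0⊥) ⅋ p0)
      [⊗]  ⊢ p0, p0, (p0⊥ ⊗ p0⊥)
        [Ax]  ⊢ p0, p0⊥
        [Ax]  ⊢ p0, p0⊥

Result: YES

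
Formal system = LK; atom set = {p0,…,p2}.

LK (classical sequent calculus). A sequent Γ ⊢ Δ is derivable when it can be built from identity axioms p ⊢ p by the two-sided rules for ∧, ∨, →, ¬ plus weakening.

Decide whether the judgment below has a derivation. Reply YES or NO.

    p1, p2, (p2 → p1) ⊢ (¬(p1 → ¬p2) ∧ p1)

Derivation (root first):
[∧R] p1, p2, (p2 → p1) ⊢ (¬(p1 → ¬p2) ∧ p1)
  [¬R] p1, p2 ⊢ ¬(p1 → ¬p2)
    [→L] p1, p2, (p1 → ¬p2) ⊢ 
      [Ax] p1 ⊢ p1
      [¬L] p2, ¬p2 ⊢ 
        [Ax] p2 ⊢ p2
  [→L] p2, (p2 → p1) ⊢ p1
    [Ax] p2 ⊢ p2
    [Ax] p1 ⊢ p1

Result: YES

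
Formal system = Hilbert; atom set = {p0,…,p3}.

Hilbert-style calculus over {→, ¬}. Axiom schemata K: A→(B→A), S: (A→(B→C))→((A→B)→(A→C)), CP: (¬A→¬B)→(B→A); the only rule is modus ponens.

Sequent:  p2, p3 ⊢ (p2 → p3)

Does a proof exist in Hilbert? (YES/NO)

Proof tree:
[MP] p2, p3 ⊢ (p2 → p3)
  [K]  ⊢ (p3 → (p2 → p3))
  [MP] p2, p3 ⊢ p3
    [MP] p3 ⊢ (p2 → p3)
      [K]  ⊢ (p3 → (p2 → p3))
      [Hyp] p3 ⊢ p3
    [Hyp] p2 ⊢ p2

Result: YES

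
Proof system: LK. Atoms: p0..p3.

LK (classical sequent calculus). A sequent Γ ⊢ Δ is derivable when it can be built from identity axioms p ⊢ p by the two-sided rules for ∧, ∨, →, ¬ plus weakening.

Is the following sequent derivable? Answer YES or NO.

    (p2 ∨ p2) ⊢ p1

Truth-table refutation:
  v=0000: Γ:[(p2 ∨ p2)=F] Δ:[p1=F] refutes=False
  v=0001: Γ:[(p2 ∨ p2)=F] Δ:[p1=F] refutes=False
  v=0010: Γ:[(p2 ∨ p2)=T] Δ:[p1=F] refutes=True  ← countermodel

Result: NO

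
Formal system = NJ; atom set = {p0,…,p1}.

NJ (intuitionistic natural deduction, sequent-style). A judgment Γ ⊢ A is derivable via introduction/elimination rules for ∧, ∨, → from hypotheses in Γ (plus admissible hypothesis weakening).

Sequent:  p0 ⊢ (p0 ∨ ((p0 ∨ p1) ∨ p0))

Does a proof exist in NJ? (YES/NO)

Derivation (root first):
[∨I₂] p0 ⊢ (p0 ∨ ((p0 ∨ p1) ∨ p0))
  [∨I₁] p0 ⊢ ((p0 ∨ p1) ∨ p0)
    [∨I₁] p0 ⊢ (p0 ∨ p1)
      [Ax] p0 ⊢ p0

Result: YES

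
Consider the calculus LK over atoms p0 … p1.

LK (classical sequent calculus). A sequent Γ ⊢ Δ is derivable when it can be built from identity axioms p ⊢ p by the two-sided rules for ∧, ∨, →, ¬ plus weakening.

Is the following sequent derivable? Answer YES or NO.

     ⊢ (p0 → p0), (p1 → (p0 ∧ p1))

Proof tree:
[→R]  ⊢ (p0 → p0), (p1 → (p0 ∧ p1))
  [∧R] p1 ⊢ (p0 → p0), (p0 ∧ p1)
    [WR]  ⊢ (p0 → p0), p0
      [→R]  ⊢ (p0 → p0)
        [Ax] p0 ⊢ p0
    [Ax] p1 ⊢ p1

Result: YES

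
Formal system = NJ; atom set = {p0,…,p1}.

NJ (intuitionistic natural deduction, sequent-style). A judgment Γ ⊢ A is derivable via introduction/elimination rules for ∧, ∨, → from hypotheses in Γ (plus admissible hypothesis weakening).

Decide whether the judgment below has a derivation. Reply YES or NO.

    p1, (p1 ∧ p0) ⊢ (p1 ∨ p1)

Derivation trace:
[∨I₂] p1, (p1 ∧ p0) ⊢ (p1 ∨ p1)
  [Wk] p1, (p1 ∧ p0) ⊢ p1
    [Ax] p1 ⊢ p1

Result: YES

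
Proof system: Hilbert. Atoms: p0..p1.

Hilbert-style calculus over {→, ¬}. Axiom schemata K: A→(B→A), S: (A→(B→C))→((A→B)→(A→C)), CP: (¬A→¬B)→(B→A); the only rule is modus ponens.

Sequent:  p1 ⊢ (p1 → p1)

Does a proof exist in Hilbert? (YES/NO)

Derivation trace:
[MP] p1 ⊢ (p1 → p1)
  [K]  ⊢ (p1 → (p1 → p1))
  [MP] p1 ⊢ p1
    [MP] p1 ⊢ (p1 → p1)
      [K]  ⊢ (p1 → (p1 → p1))
      [Hyp] p1 ⊢ p1
    [MP] p1 ⊢ p1
      [MP] p1 ⊢ (p1 → p1)
        [K]  ⊢ (p1 → (p1 → p1))
        [Hyp] p1 ⊢ p1
      [Hyp] p1 ⊢ p1

Result: YES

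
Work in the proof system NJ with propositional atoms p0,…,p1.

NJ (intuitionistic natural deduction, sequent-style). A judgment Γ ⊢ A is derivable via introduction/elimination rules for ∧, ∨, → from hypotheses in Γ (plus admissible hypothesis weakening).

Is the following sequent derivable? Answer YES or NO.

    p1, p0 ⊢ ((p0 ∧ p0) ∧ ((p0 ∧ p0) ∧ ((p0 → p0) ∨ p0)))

Derivation trace:
[∧I] p1, p0 ⊢ ((p0 ∧ p0) ∧ ((p0 ∧ p0) ∧ ((p0 → p0) ∨ p0)))
  [Wk] p0, p1 ⊢ (p0 ∧ p0)
    [∧I] p0 ⊢ (p0 ∧ p0)
      [Ax] p0 ⊢ p0
      [Ax] p0 ⊢ p0
  [∧I] p1, p0 ⊢ ((p0 ∧ p0) ∧ ((p0 → p0) ∨ p0))
    [Wk] p0, p1 ⊢ (p0 ∧ p0)
      [∧I] p0 ⊢ (p0 ∧ p0)
        [Ax] p0 ⊢ p0
        [Ax] p0 ⊢ p0
    [∨I₁]  ⊢ ((p0 → p0) ∨ p0)
      [→I]  ⊢ (p0 → p0)
        [Ax] p0 ⊢ p0

Result: YES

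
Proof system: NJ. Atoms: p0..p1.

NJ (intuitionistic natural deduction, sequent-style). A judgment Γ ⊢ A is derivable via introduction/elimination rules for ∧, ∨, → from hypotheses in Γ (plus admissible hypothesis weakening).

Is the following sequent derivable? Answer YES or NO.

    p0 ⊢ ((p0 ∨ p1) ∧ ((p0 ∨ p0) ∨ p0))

Derivation (root first):
[∧I] p0 ⊢ ((p0 ∨ p1) ∧ ((p0 ∨ p0) ∨ p0))
  [∨I₁] p0 ⊢ (p0 ∨ p1)
    [Ax] p0 ⊢ p0
  [∨I₁] p0 ⊢ ((p0 ∨ p0) ∨ p0)
    [∨I₂] p0 ⊢ (p0 ∨ p0)
      [Ax] p0 ⊢ p0

Result: YES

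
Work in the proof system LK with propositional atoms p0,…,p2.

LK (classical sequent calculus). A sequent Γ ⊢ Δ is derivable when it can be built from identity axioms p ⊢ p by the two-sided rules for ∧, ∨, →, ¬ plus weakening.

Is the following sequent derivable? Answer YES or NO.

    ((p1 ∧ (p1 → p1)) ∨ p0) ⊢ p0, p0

Search for a countermodel by truth-table:
  v=000: Γ:[((p1 ∧ (p1 → p1)) ∨ p0)=F] Δ:[p0=F, p0=F] refutes=False
  v=001: Γ:[((p1 ∧ (p1 → p1)) ∨ p0)=F] Δ:[p0=F, p0=F] refutes=False
  v=010: Γ:[((p1 ∧ (p1 → p1)) ∨ p0)=T] Δ:[p0=F, p0=F] refutes=True  ← countermodel

Result: NO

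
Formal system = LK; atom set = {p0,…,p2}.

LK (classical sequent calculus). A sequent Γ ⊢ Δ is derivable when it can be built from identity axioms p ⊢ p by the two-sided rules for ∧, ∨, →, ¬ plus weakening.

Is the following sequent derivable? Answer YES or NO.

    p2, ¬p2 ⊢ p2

Derivation (root first):
[¬L] p2, ¬p2 ⊢ p2
  [WR] p2 ⊢ p2, p2
    [Ax] p2 ⊢ p2

Result: YES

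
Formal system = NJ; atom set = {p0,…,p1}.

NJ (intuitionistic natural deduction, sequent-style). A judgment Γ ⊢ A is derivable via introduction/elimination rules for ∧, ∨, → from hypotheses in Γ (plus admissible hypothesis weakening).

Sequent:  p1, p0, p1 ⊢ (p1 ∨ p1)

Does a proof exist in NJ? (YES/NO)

Proof tree:
[Wk] p1, p0, p1 ⊢ (p1 ∨ p1)
  [∨I₂] p1, p0 ⊢ (p1 ∨ p1)
    [Wk] p1, p0 ⊢ p1
      [Ax] p1 ⊢ p1

Result: YES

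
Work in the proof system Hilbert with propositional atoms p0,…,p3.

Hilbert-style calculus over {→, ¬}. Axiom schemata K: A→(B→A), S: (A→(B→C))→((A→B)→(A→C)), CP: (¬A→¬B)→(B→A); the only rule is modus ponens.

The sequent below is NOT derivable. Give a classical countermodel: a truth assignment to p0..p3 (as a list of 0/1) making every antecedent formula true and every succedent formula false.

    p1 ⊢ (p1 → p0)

Search for a countermodel by truth-table:
  v=0000: Γ:[p1=F] Δ:[(p1 → p0)=T] refutes=False
  v=0001: Γ:[p1=F] Δ:[(p1 → p0)=T] refutes=False
  v=0010: Γ:[p1=F] Δ:[(p1 → p0)=T] refutes=False
  v=0011: Γ:[p1=F] Δ:[(p1 → p0)=T] refutes=False
  v=0100: Γ:[p1=T] Δ:[(p1 → p0)=F] refutes=True  ← countermodel

Result: [0, 1, 0, 0]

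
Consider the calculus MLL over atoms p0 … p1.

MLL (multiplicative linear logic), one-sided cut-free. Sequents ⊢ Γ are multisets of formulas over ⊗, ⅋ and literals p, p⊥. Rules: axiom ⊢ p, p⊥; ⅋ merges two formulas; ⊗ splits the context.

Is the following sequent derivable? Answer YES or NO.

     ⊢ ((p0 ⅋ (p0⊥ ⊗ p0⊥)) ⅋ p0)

Derivation trace:
[⅋]  ⊢ ((p0 ⅋ (p0⊥ ⊗ p0⊥)) ⅋ p0)
  [⅋]  ⊢ p0, (p0 ⅋ (p0⊥ ⊗ p0⊥))
    [⊗]  ⊢ p0, p0, (p0⊥ ⊗ p0⊥)
      [Ax]  ⊢ p0, p0⊥
      [Ax]  ⊢ p0, p0⊥

Result: YES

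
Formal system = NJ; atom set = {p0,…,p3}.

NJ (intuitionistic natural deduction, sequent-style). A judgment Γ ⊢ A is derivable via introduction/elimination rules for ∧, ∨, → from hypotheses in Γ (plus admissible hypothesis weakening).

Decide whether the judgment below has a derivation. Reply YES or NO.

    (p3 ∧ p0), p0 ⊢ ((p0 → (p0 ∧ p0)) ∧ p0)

Proof tree:
[∧I] (p3 ∧ p0), p0 ⊢ ((p0 → (p0 ∧ p0)) ∧ p0)
  [→I]  ⊢ (p0 → (p0 ∧ p0))
    [∧I] p0 ⊢ (p0 ∧ p0)
      [Ax] p0 ⊢ p0
      [Ax] p0 ⊢ p0
  [Wk] p0, (p3 ∧ p0) ⊢ p0
    [Ax] p0 ⊢ p0

Result: YES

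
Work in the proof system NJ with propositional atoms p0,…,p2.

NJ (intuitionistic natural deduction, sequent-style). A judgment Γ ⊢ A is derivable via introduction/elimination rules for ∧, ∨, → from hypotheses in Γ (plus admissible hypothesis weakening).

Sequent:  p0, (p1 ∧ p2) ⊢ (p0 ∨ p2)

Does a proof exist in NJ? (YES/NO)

Derivation (root first):
[∨I₁] p0, (p1 ∧ p2) ⊢ (p0 ∨ p2)
  [Wk] p0, (p1 ∧ p2) ⊢ p0
    [Ax] p0 ⊢ p0

Result: YES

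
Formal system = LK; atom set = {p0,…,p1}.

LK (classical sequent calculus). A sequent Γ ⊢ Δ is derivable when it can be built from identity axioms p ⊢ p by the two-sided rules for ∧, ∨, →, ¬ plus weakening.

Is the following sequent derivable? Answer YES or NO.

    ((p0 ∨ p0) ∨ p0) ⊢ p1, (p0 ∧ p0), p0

Proof tree:
[∨L] ((p0 ∨ p0) ∨ p0) ⊢ p1, (p0 ∧ p0), p0
  [∨L] (p0 ∨ p0) ⊢ p1, p0
    [WR] p0 ⊢ p0, p1
      [Ax] p0 ⊢ p0
    [WR] p0 ⊢ p0, p1
      [Ax] p0 ⊢ p0
  [∧R] p0 ⊢ p1, p0, (p0 ∧ p0)
    [Ax] p0 ⊢ p0
    [WR] p0 ⊢ p0, p1, p0
      [WR] p0 ⊢ p0, p1
        [Ax] p0 ⊢ p0

Result: YES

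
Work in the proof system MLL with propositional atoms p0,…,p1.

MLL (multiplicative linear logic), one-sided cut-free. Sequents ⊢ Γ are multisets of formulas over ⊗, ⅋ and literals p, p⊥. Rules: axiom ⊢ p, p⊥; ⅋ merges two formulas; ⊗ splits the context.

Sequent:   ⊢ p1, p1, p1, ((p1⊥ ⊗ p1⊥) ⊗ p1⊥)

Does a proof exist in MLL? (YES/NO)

Proof tree:
[⊗]  ⊢ p1, p1, p1, ((p1⊥ ⊗ p1⊥) ⊗ p1⊥)
  [⊗]  ⊢ p1, p1, (p1⊥ ⊗ p1⊥)
    [Ax]  ⊢ p1, p1⊥
    [Ax]  ⊢ p1, p1⊥
  [Ax]  ⊢ p1, p1⊥

Result: YES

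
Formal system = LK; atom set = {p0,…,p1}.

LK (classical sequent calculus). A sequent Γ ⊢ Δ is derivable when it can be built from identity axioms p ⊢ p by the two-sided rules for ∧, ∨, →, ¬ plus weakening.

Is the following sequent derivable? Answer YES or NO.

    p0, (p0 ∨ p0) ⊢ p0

Proof tree:
[∨L] p0, (p0 ∨ p0) ⊢ p0
  [WL] p0, p0 ⊢ p0
    [Ax] p0 ⊢ p0
  [Ax] p0 ⊢ p0

Result: YES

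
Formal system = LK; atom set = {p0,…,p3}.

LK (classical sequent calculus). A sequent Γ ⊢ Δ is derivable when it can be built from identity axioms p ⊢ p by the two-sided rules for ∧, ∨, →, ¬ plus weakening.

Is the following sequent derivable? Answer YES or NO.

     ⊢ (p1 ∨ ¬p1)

Derivation trace:
[∨R]  ⊢ (p1 ∨ ¬p1)
  [¬R]  ⊢ p1, ¬p1
    [Ax] p1 ⊢ p1

Result: YES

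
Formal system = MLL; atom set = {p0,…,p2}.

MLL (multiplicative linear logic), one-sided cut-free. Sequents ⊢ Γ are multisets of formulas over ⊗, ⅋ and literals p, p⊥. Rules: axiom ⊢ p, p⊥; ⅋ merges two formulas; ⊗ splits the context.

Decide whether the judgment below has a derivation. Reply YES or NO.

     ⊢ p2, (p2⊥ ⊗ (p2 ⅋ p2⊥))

Derivation trace:
[⊗]  ⊢ p2, (p2⊥ ⊗ (p2 ⅋ p2⊥))
  [Ax]  ⊢ p2, p2⊥
  [⅋]  ⊢ (p2 ⅋ p2⊥)
    [Ax]  ⊢ p2, p2⊥

Result: YES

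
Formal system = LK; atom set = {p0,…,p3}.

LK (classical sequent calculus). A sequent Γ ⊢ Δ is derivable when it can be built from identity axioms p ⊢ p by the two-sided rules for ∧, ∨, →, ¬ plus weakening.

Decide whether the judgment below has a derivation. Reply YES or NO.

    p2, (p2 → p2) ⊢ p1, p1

Search for a countermodel by truth-table:
  v=0000: Γ:[p2=F, (p2 → p2)=T] Δ:[p1=F, p1=F] refutes=False
  v=0001: Γ:[p2=F, (p2 → p2)=T] Δ:[p1=F, p1=F] refutes=False
  v=0010: Γ:[p2=T, (p2 → p2)=T] Δ:[p1=F, p1=F] refutes=True  ← countermodel

Result: NO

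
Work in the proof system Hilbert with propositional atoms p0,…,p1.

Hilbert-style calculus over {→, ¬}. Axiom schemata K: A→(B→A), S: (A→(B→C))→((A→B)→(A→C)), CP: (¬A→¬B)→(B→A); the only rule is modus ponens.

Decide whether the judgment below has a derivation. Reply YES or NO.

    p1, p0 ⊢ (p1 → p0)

Derivation trace:
[MP] p1, p0 ⊢ (p1 → p0)
  [K]  ⊢ (p0 → (p1 → p0))
  [MP] p1, p0 ⊢ p0
    [MP] p0 ⊢ (p1 → p0)
      [K]  ⊢ (p0 → (p1 → p0))
      [Hyp] p0 ⊢ p0
    [Hyp] p1 ⊢ p1

Result: YES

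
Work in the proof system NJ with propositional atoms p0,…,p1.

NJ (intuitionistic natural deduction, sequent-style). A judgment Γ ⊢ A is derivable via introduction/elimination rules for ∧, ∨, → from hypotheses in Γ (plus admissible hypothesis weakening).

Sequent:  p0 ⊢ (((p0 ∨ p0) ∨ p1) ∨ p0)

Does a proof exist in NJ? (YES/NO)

Proof tree:
[∨I₁] p0 ⊢ (((p0 ∨ p0) ∨ p1) ∨ p0)
  [∨I₁] p0 ⊢ ((p0 ∨ p0) ∨ p1)
    [∨I₂] p0 ⊢ (p0 ∨ p0)
      [Ax] p0 ⊢ p0

Result: YES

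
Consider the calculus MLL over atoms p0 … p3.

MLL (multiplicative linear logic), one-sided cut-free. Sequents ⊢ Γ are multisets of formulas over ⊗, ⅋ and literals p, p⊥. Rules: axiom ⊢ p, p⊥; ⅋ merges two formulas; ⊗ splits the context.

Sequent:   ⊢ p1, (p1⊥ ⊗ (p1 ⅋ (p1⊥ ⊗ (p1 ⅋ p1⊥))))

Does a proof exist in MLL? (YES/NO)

Derivation trace:
[⊗]  ⊢ p1, (p1⊥ ⊗ (p1 ⅋ (p1⊥ ⊗ (p1 ⅋ p1⊥))))
  [Ax]  ⊢ p1, p1⊥
  [⅋]  ⊢ (p1 ⅋ (p1⊥ ⊗ (p1 ⅋ p1⊥)))
    [⊗]  ⊢ p1, (p1⊥ ⊗ (p1 ⅋ p1⊥))
      [Ax]  ⊢ p1, p1⊥
      [⅋]  ⊢ (p1 ⅋ p1⊥)
        [Ax]  ⊢ p1, p1⊥

Result: YES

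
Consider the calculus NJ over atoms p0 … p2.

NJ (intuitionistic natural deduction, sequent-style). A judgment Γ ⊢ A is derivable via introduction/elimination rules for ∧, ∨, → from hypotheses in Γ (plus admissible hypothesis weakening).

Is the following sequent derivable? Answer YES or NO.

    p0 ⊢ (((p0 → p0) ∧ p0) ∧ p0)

Derivation (root first):
[∧I] p0 ⊢ (((p0 → p0) ∧ p0) ∧ p0)
  [∧I] p0 ⊢ ((p0 → p0) ∧ p0)
    [→I]  ⊢ (p0 → p0)
      [Ax] p0 ⊢ p0
    [Ax] p0 ⊢ p0
  [Ax] p0 ⊢ p0

Result: YES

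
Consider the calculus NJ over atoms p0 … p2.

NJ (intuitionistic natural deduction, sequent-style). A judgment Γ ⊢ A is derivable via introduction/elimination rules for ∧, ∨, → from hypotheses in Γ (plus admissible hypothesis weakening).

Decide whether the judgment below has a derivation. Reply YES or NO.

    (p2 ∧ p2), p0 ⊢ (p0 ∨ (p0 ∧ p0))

Proof tree:
[∨I₂] (p2 ∧ p2), p0 ⊢ (p0 ∨ (p0 ∧ p0))
  [∧I] (p2 ∧ p2), p0 ⊢ (p0 ∧ p0)
    [Ax] p0 ⊢ p0
    [Wk] p0, (p2 ∧ p2) ⊢ p0
      [Ax] p0 ⊢ p0

Result: YES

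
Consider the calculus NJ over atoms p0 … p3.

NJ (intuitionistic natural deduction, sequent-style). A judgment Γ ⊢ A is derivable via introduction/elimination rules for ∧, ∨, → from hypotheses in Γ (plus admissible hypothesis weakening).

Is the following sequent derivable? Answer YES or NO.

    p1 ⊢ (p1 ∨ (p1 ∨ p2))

Derivation trace:
[∨I₂] p1 ⊢ (p1 ∨ (p1 ∨ p2))
  [∨I₁] p1 ⊢ (p1 ∨ p2)
    [Ax] p1 ⊢ p1

Result: YES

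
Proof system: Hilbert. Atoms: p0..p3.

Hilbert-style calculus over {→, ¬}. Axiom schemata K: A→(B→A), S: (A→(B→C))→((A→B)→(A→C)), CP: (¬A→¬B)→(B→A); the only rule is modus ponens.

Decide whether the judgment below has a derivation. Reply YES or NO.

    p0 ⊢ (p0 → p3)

Enumerate valuations to refute Γ ⊢ Δ:
  v=0000: Γ:[p0=F] Δ:[(p0 → p3)=T] refutes=False
  v=0001: Γ:[p0=F] Δ:[(p0 → p3)=T] refutes=False
  v=0010: Γ:[p0=F] Δ:[(p0 → p3)=T] refutes=False
  v=0011: Γ:[p0=F] Δ:[(p0 → p3)=T] refutes=False
  v=0100: Γ:[p0=F] Δ:[(p0 → p3)=T] refutes=False
  v=0101: Γ:[p0=F] Δ:[(p0 → p3)=T] refutes=False
  v=0110: Γ:[p0=F] Δ:[(p0 → p3)=T] refutes=False
  v=0111: Γ:[p0=F] Δ:[(p0 → p3)=T] refutes=False
  v=1000: Γ:[p0=T] Δ:[(p0 → p3)=F] refutes=True  ← countermodel

Result: NO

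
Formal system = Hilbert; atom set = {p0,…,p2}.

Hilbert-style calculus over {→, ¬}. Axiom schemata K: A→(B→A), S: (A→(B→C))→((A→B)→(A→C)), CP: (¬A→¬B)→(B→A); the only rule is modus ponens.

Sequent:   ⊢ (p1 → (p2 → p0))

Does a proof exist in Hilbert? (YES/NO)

Truth-table refutation:
  v=000: Γ:[] Δ:[(p1 → (p2 → p0))=T] refutes=False
  v=001: Γ:[] Δ:[(p1 → (p2 → p0))=T] refutes=False
  v=010: Γ:[] Δ:[(p1 → (p2 → p0))=T] refutes=False
  v=011: Γ:[] Δ:[(p1 → (p2 → p0))=F] refutes=True  ← countermodel

Result: NO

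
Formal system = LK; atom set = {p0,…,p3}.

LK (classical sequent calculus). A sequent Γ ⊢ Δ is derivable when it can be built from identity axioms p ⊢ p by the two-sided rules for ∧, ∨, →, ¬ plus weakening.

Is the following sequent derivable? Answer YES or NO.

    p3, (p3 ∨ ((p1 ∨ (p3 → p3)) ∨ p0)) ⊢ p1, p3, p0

Proof tree:
[∨L] p3, (p3 ∨ ((p1 ∨ (p3 → p3)) ∨ p0)) ⊢ p1, p3, p0
  [Ax] p3 ⊢ p3
  [∨L] p3, ((p1 ∨ (p3 → p3)) ∨ p0) ⊢ p1, p3, p0
    [∨L] p3, (p1 ∨ (p3 → p3)) ⊢ p1, p3
      [Ax] p1 ⊢ p1
      [→L] p3, (p3 → p3) ⊢ p3
        [Ax] p3 ⊢ p3
        [Ax] p3 ⊢ p3
    [Ax] p0 ⊢ p0

Result: YES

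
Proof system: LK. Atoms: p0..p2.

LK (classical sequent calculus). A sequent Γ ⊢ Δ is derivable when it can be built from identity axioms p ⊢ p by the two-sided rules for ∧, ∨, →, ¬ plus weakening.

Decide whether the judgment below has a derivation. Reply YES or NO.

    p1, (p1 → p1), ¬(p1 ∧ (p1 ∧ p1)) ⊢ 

Derivation trace:
[¬L] p1, (p1 → p1), ¬(p1 ∧ (p1 ∧ p1)) ⊢ 
  [∧R] p1, (p1 → p1) ⊢ (p1 ∧ (p1 ∧ p1))
    [Ax] p1 ⊢ p1
    [∧R] p1, (p1 → p1) ⊢ (p1 ∧ p1)
      [Ax] p1 ⊢ p1
      [→L] p1, (p1 → p1) ⊢ p1
        [Ax] p1 ⊢ p1
        [Ax] p1 ⊢ p1

Result: YES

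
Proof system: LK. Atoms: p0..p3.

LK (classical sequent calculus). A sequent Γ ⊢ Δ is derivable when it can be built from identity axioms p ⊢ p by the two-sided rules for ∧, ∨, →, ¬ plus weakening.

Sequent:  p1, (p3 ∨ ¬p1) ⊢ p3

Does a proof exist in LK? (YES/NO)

Derivation (root first):
[∨L] p1, (p3 ∨ ¬p1) ⊢ p3
  [Ax] p3 ⊢ p3
  [¬L] p1, ¬p1 ⊢ 
    [Ax] p1 ⊢ p1

Result: YES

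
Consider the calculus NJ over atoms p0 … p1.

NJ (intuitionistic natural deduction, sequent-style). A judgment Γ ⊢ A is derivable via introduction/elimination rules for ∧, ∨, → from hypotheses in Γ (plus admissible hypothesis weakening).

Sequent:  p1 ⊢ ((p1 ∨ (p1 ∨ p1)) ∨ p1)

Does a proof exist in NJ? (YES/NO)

Proof tree:
[∨I₁] p1 ⊢ ((p1 ∨ (p1 ∨ p1)) ∨ p1)
  [∨I₂] p1 ⊢ (p1 ∨ (p1 ∨ p1))
    [∨I₁] p1 ⊢ (p1 ∨ p1)
      [Ax] p1 ⊢ p1

Result: YES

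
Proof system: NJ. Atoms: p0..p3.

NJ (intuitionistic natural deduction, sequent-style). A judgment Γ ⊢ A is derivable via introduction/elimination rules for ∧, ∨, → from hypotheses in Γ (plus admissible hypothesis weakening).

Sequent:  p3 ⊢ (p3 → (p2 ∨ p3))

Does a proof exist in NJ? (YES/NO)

Derivation trace:
[Wk] p3 ⊢ (p3 → (p2 ∨ p3))
  [→I]  ⊢ (p3 → (p2 ∨ p3))
    [∨I₂] p3 ⊢ (p2 ∨ p3)
      [Ax] p3 ⊢ p3

Result: YES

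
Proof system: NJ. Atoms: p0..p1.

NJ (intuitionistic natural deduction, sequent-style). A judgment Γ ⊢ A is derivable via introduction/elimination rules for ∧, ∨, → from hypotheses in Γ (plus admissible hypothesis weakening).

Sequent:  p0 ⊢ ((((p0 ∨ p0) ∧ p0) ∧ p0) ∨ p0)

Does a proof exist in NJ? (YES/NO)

Derivation trace:
[∨I₁] p0 ⊢ ((((p0 ∨ p0) ∧ p0) ∧ p0) ∨ p0)
  [∧I] p0 ⊢ (((p0 ∨ p0) ∧ p0) ∧ p0)
    [∧I] p0 ⊢ ((p0 ∨ p0) ∧ p0)
      [∨I₂] p0 ⊢ (p0 ∨ p0)
        [Ax] p0 ⊢ p0
      [Ax] p0 ⊢ p0
    [Ax] p0 ⊢ p0

Result: YES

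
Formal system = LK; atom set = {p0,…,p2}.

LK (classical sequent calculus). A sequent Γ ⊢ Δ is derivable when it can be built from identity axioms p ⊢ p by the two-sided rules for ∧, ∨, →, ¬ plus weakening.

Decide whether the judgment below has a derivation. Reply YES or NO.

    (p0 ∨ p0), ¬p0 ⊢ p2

Proof tree:
[WR] (p0 ∨ p0), ¬p0 ⊢ p2
  [¬L] (p0 ∨ p0), ¬p0 ⊢ 
    [∨L] (p0 ∨ p0) ⊢ p0
      [Ax] p0 ⊢ p0
      [Ax] p0 ⊢ p0

Result: YES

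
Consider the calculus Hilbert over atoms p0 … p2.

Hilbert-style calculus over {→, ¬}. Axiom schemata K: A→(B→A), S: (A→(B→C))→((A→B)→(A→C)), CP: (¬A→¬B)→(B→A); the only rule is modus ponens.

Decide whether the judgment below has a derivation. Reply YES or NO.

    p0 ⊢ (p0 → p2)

Search for a countermodel by truth-table:
  v=000: Γ:[p0=F] Δ:[(p0 → p2)=T] refutes=False
  v=001: Γ:[p0=F] Δ:[(p0 → p2)=T] refutes=False
  v=010: Γ:[p0=F] Δ:[(p0 → p2)=T] refutes=False
  v=011: Γ:[p0=F] Δ:[(p0 → p2)=T] refutes=False
  v=100: Γ:[p0=T] Δ:[(p0 → p2)=F] refutes=True  ← countermodel

Result: NO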